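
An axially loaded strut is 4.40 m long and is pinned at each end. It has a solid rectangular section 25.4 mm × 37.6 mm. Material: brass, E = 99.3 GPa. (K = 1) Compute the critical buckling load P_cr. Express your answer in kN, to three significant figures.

Buckling occurs about the weak axis: I_min = h·b³/12 with b = 25.4 mm (the shorter side).
I_min = 37.6×25.4³/12 = 5.135×10^4 mm⁴
I = 5.135×10^4 mm⁴ = 5.135×10^-8 m⁴
Effective length L_e = K·L = 1 × 4.40 = 4.400 m
P_cr = π²EI / L_e² = π² × 99.3×10⁹ × 5.135×10^-8 / 4.400² = 2.599×10^3 N

P_cr ≈ 2.60 kN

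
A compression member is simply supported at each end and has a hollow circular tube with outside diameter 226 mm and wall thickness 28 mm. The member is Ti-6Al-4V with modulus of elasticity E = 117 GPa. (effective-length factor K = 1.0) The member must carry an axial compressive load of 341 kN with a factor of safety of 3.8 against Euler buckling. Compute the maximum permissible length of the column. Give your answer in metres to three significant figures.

L_max ≈ 8.81 m

Inner diameter d_i = 226 − 2×28 = 170.0 mm
I = π(d_o⁴ − d_i⁴)/64 = π(226⁴ − 170.0⁴)/64 = 8.706×10^7 mm⁴
I = 8.706×10^-5 m⁴
Required critical load P_cr = n·P = 3.8 × 341 = 1296 kN = 1.296×10^6 N
From P_cr = π²EI/(K·L)²:  L = (1/K)·√(π²EI/P_cr) = (1/1)·√(π²×1.17×10^11×8.706×10^-5/1.296×10^6)
L = 8.81 m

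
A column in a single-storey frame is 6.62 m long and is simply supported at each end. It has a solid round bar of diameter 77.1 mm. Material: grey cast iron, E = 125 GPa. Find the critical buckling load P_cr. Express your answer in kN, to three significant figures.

P_cr ≈ 48.8 kN

I = πd⁴/64 = π×77.1⁴/64 = 1.735×10^6 mm⁴
I = 1.735×10^6 mm⁴ = 1.735×10^-6 m⁴
Effective length L_e = K·L = 1 × 6.62 = 6.620 m
P_cr = π²EI / L_e² = π² × 125×10⁹ × 1.735×10^-6 / 6.620² = 4.883×10^4 N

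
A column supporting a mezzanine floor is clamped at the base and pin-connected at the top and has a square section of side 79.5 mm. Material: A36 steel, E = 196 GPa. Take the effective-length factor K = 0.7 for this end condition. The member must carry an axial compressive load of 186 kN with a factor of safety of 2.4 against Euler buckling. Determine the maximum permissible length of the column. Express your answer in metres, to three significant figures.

L_max ≈ 5.43 m

I = a⁴/12 = 79.5⁴/12 = 3.329×10^6 mm⁴
I = 3.329×10^-6 m⁴
Required critical load P_cr = n·P = 2.4 × 186 = 446.4 kN = 4.464×10^5 N
From P_cr = π²EI/(K·L)²:  L = (1/K)·√(π²EI/P_cr) = (1/0.7)·√(π²×1.96×10^11×3.329×10^-6/4.464×10^5)
L = 5.43 m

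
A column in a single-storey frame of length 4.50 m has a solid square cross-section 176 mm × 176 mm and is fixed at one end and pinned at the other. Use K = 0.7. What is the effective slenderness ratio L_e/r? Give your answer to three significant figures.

λ ≈ 62.0

I = a⁴/12 = 176⁴/12 = 7.996×10^7 mm⁴
A = 3.098×10^4 mm²;  r_min = √(I/A) = √(7.996×10^7/3.098×10^4) = 50.81 mm
L_e = K·L = 0.7 × 4.50 m = 3.150 m = 3150.0 mm
λ = L_e / r_min = 3150.0 / 50.81 = 62.0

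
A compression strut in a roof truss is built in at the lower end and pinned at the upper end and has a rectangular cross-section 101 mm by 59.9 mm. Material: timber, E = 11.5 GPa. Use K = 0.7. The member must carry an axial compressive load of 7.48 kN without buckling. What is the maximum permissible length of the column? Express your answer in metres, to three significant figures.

L_max ≈ 7.48 m

Buckling occurs about the weak axis: I_min = h·b³/12 with b = 59.9 mm (the shorter side).
I_min = 101×59.9³/12 = 1.809×10^6 mm⁴
I = 1.809×10^-6 m⁴
At the buckling limit P_cr = P = 7.480×10^3 N
From P_cr = π²EI/(K·L)²:  L = (1/K)·√(π²EI/P_cr) = (1/0.7)·√(π²×1.15×10^10×1.809×10^-6/7.480×10^3)
L = 7.48 m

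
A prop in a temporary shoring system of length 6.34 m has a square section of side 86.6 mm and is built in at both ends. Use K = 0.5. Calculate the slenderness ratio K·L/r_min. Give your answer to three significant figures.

For a square r = a/√12 = 86.6/√12 = 25.00 mm
L_e = K·L = 0.5 × 6.34 m = 3.170 m = 3170.0 mm
λ = L_e / r_min = 3170.0 / 25.00 = 127

λ ≈ 127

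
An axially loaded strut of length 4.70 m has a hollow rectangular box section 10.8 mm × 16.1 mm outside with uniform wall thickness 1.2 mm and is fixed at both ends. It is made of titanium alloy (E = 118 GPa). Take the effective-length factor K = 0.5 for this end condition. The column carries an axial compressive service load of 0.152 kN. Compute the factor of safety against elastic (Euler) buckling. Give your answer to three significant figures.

Inner dimensions: h_i = 16.1 − 2×1.2 = 13.70 mm, b_i = 10.8 − 2×1.2 = 8.400 mm
Weak-axis I_min = (h_o·b_o³ − h_i·b_i³)/12 with b_o = 10.8, b_i = 8.400 mm (shorter outer/inner sides).
I_min = (16.1×10.8³ − 13.70×8.400³)/12 = 1.013×10^3 mm⁴
I = 1.013×10^3 mm⁴ = 1.013×10^-9 m⁴
Effective length L_e = K·L = 0.5 × 4.70 = 2.350 m
P_cr = π²EI / L_e² = π² × 118×10⁹ × 1.013×10^-9 / 2.350² = 213.7 N
Factor of safety n = P_cr / P = 0.21372 / 0.152 = 1.41

n ≈ 1.41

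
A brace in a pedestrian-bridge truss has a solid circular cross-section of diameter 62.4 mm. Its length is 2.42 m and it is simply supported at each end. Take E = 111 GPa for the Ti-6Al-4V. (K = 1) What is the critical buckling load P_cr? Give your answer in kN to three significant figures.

I = πd⁴/64 = π×62.4⁴/64 = 7.442×10^5 mm⁴
I = 7.442×10^5 mm⁴ = 7.442×10^-7 m⁴
Effective length L_e = K·L = 1 × 2.42 = 2.420 m
P_cr = π²EI / L_e² = π² × 111×10⁹ × 7.442×10^-7 / 2.420² = 1.392×10^5 N

P_cr ≈ 139 kN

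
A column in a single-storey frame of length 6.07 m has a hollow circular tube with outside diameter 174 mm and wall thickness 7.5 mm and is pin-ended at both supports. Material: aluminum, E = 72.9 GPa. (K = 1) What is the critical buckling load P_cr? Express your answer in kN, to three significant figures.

P_cr ≈ 266 kN

Inner diameter d_i = 174 − 2×7.5 = 159.0 mm
I = π(d_o⁴ − d_i⁴)/64 = π(174⁴ − 159.0⁴)/64 = 1.362×10^7 mm⁴
I = 1.362×10^7 mm⁴ = 1.362×10^-5 m⁴
Effective length L_e = K·L = 1 × 6.07 = 6.070 m
P_cr = π²EI / L_e² = π² × 72.9×10⁹ × 1.362×10^-5 / 6.070² = 2.660×10^5 N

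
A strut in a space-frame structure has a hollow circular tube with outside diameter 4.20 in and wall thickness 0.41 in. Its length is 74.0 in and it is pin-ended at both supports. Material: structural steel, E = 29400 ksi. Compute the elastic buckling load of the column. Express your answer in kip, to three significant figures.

Inner diameter d_i = 4.20 − 2×0.41 = 3.380 in
I = π(d_o⁴ − d_i⁴)/64 = π(4.20⁴ − 3.380⁴)/64 = 8.868 in⁴
Effective length L_e = K·L = 1 × 74.0 = 74.00 in
P_cr = π²EI / L_e² = π² × 29400×10³ × 8.868 / 74.00² = 4.699×10^5 lb

P_cr ≈ 470 kip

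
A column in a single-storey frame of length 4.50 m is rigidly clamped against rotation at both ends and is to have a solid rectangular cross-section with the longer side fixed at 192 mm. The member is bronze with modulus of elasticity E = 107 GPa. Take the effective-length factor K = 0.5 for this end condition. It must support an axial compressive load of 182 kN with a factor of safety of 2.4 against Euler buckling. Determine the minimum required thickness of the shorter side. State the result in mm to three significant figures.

Required P_cr = n·P = 2.4 × 182 = 436.8 kN
L_e = K·L = 0.5 × 4.50 = 2.250 m
Required I = P_cr·L_e²/(π²E) = 4.368×10^5 × 2.250² / (π² × 1.07×10^11) = 2.094×10^-6 m⁴
I_req = 2.094×10^6 mm⁴
Rectangle, weak axis: I_min = h·b³/12 with h = 192 mm fixed  ⇒  b = (12I/h)^(1/3) = 50.8 mm

b ≈ 50.8 mm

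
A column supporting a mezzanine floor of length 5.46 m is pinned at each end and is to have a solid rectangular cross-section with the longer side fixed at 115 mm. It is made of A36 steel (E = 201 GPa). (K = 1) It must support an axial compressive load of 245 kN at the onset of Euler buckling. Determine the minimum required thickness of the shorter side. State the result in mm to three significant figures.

L_e = K·L = 1 × 5.46 = 5.460 m
Required I = P_cr·L_e²/(π²E) = 2.450×10^5 × 5.460² / (π² × 2.01×10^11) = 3.682×10^-6 m⁴
I_req = 3.682×10^6 mm⁴
Rectangle, weak axis: I_min = h·b³/12 with h = 115 mm fixed  ⇒  b = (12I/h)^(1/3) = 72.7 mm

b ≈ 72.7 mm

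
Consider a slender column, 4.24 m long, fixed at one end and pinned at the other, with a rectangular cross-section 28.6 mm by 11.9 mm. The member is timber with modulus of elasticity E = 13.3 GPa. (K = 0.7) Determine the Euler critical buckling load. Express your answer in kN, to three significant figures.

Buckling occurs about the weak axis: I_min = h·b³/12 with b = 11.9 mm (the shorter side).
I_min = 28.6×11.9³/12 = 4.016×10^3 mm⁴
I = 4.016×10^3 mm⁴ = 4.016×10^-9 m⁴
Effective length L_e = K·L = 0.7 × 4.24 = 2.968 m
P_cr = π²EI / L_e² = π² × 13.3×10⁹ × 4.016×10^-9 / 2.968² = 59.85 N

P_cr ≈ 0.0598 kN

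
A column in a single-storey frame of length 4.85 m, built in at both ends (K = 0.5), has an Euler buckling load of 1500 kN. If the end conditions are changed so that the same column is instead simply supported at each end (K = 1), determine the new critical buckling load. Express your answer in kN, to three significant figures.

P_cr ∝ 1/K², so P_cr,new = P_cr,old × (K_old/K_new)² = 1500 × (0.5/1)²
= 1500 × 0.2500 = 375 kN

P_cr ≈ 375 kN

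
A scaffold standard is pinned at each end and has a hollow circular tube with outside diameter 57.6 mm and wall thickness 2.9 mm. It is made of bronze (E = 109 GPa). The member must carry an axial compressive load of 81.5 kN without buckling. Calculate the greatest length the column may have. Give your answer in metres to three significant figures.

L_max ≈ 1.57 m

Inner diameter d_i = 57.6 − 2×2.9 = 51.80 mm
I = π(d_o⁴ − d_i⁴)/64 = π(57.6⁴ − 51.80⁴)/64 = 1.869×10^5 mm⁴
I = 1.869×10^-7 m⁴
At the buckling limit P_cr = P = 8.150×10^4 N
From P_cr = π²EI/(K·L)²:  L = (1/K)·√(π²EI/P_cr) = (1/1)·√(π²×1.09×10^11×1.869×10^-7/8.150×10^4)
L = 1.57 m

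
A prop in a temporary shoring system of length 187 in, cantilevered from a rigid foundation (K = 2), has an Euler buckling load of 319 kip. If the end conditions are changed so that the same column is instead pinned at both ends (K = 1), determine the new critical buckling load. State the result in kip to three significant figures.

P_cr ≈ 1280 kip

P_cr ∝ 1/K², so P_cr,new = P_cr,old × (K_old/K_new)² = 319 × (2/1)²
= 319 × 4.000 = 1280 kip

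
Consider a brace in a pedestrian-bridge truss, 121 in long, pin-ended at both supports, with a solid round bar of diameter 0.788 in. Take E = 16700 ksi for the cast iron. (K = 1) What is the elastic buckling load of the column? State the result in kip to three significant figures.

I = πd⁴/64 = π×0.788⁴/64 = 1.893×10^-2 in⁴
Effective length L_e = K·L = 1 × 121 = 121.0 in
P_cr = π²EI / L_e² = π² × 16700×10³ × 1.893×10^-2 / 121.0² = 213.1 lb

P_cr ≈ 0.213 kip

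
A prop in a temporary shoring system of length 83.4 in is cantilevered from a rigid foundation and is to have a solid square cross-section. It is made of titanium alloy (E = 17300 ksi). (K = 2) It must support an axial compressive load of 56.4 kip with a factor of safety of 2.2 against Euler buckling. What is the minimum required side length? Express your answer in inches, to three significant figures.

Required P_cr = n·P = 2.2 × 56.4 = 124.1 kip
L_e = K·L = 2 × 83.4 = 166.8 in
Required I = P_cr·L_e²/(π²E) = 1.241×10^5 × 166.8² / (π² × 1.73×10^7) = 20.22 in⁴
Solid square: I = a⁴/12  ⇒  a = (12I)^(1/4) = (12×20.22)^(1/4) = 3.95 in

a ≈ 3.95 in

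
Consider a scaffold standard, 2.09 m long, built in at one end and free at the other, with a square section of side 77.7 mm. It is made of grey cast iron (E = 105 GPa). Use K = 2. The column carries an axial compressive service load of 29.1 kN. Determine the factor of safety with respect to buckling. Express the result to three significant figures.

n ≈ 6.19

I = a⁴/12 = 77.7⁴/12 = 3.037×10^6 mm⁴
I = 3.037×10^6 mm⁴ = 3.037×10^-6 m⁴
Effective length L_e = K·L = 2 × 2.09 = 4.180 m
P_cr = π²EI / L_e² = π² × 105×10⁹ × 3.037×10^-6 / 4.180² = 1.802×10^5 N
Factor of safety n = P_cr / P = 180.15 / 29.1 = 6.19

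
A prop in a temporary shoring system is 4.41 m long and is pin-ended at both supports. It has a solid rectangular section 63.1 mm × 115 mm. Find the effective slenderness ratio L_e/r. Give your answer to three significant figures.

Buckling occurs about the weak axis: I_min = h·b³/12 with b = 63.1 mm (the shorter side).
I_min = 115×63.1³/12 = 2.408×10^6 mm⁴
A = 7.256×10^3 mm²;  r_min = √(I/A) = √(2.408×10^6/7.256×10^3) = 18.22 mm
L_e = K·L = 1 × 4.41 m = 4.410 m = 4410.0 mm
λ = L_e / r_min = 4410.0 / 18.22 = 242

λ ≈ 242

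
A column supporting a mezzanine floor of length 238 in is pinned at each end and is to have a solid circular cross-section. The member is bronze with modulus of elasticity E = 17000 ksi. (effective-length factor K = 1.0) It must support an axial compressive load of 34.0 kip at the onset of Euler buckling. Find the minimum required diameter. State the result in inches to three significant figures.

d ≈ 3.91 in

L_e = K·L = 1 × 238 = 238.0 in
Required I = P_cr·L_e²/(π²E) = 3.400×10^4 × 238.0² / (π² × 1.70×10^7) = 11.48 in⁴
Solid circle: I = πd⁴/64  ⇒  d = (64I/π)^(1/4) = (64×11.48/π)^(1/4) = 3.91 in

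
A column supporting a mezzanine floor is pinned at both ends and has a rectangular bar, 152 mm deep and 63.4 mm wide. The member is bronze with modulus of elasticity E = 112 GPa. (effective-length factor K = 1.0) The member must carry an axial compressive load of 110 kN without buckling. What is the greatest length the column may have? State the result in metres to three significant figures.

L_max ≈ 5.70 m

Buckling occurs about the weak axis: I_min = h·b³/12 with b = 63.4 mm (the shorter side).
I_min = 152×63.4³/12 = 3.228×10^6 mm⁴
I = 3.228×10^-6 m⁴
At the buckling limit P_cr = P = 1.100×10^5 N
From P_cr = π²EI/(K·L)²:  L = (1/K)·√(π²EI/P_cr) = (1/1)·√(π²×1.12×10^11×3.228×10^-6/1.100×10^5)
L = 5.70 m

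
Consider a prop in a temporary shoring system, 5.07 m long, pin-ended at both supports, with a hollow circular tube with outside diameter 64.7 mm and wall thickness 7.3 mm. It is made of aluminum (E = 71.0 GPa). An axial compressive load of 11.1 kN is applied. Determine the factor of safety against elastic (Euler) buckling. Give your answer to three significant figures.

n ≈ 1.35

Inner diameter d_i = 64.7 − 2×7.3 = 50.10 mm
I = π(d_o⁴ − d_i⁴)/64 = π(64.7⁴ − 50.10⁴)/64 = 5.509×10^5 mm⁴
I = 5.509×10^5 mm⁴ = 5.509×10^-7 m⁴
Effective length L_e = K·L = 1 × 5.07 = 5.070 m
P_cr = π²EI / L_e² = π² × 71.0×10⁹ × 5.509×10^-7 / 5.070² = 1.502×10^4 N
Factor of safety n = P_cr / P = 15.019 / 11.1 = 1.35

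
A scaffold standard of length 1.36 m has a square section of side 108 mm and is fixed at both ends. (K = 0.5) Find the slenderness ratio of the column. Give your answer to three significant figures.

λ ≈ 21.8

For a square r = a/√12 = 108/√12 = 31.18 mm
L_e = K·L = 0.5 × 1.36 m = 0.6800 m = 680.00 mm
λ = L_e / r_min = 680.00 / 31.18 = 21.8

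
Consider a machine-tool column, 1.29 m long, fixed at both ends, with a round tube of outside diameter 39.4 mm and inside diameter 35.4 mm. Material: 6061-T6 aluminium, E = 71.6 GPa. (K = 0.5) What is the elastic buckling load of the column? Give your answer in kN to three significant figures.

d_o = 39.4 mm, d_i = 35.4 mm
I = π(d_o⁴ − d_i⁴)/64 = π(39.4⁴ − 35.40⁴)/64 = 4.120×10^4 mm⁴
I = 4.120×10^4 mm⁴ = 4.120×10^-8 m⁴
Effective length L_e = K·L = 0.5 × 1.29 = 0.6450 m
P_cr = π²EI / L_e² = π² × 71.6×10⁹ × 4.120×10^-8 / 0.6450² = 6.999×10^4 N

P_cr ≈ 70.0 kN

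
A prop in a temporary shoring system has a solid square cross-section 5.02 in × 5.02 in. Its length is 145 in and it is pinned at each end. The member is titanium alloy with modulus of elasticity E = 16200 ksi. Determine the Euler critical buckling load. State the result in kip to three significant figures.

P_cr ≈ 402 kip

I = a⁴/12 = 5.02⁴/12 = 52.92 in⁴
Effective length L_e = K·L = 1 × 145 = 145.0 in
P_cr = π²EI / L_e² = π² × 16200×10³ × 52.92 / 145.0² = 4.025×10^5 lb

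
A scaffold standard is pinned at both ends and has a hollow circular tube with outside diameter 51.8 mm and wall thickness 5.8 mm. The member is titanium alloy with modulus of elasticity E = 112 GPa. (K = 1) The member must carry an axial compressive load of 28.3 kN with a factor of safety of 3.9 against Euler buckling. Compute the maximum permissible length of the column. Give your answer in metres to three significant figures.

Inner diameter d_i = 51.8 − 2×5.8 = 40.20 mm
I = π(d_o⁴ − d_i⁴)/64 = π(51.8⁴ − 40.20⁴)/64 = 2.252×10^5 mm⁴
I = 2.252×10^-7 m⁴
Required critical load P_cr = n·P = 3.9 × 28.3 = 110.4 kN = 1.104×10^5 N
From P_cr = π²EI/(K·L)²:  L = (1/K)·√(π²EI/P_cr) = (1/1)·√(π²×1.12×10^11×2.252×10^-7/1.104×10^5)
L = 1.50 m

L_max ≈ 1.50 m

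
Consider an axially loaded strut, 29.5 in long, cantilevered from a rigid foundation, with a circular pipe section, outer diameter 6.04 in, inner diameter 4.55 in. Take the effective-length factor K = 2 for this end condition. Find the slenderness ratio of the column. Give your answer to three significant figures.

d_o = 6.04 in, d_i = 4.55 in
I = π(d_o⁴ − d_i⁴)/64 = π(6.04⁴ − 4.550⁴)/64 = 44.29 in⁴
A = 12.39 in²;  r_min = √(I/A) = √(44.29/12.39) = 1.891 in
L_e = K·L = 2 × 29.5 = 59.00 in
λ = L_e / r_min = 59.000 / 1.891 = 31.2

λ ≈ 31.2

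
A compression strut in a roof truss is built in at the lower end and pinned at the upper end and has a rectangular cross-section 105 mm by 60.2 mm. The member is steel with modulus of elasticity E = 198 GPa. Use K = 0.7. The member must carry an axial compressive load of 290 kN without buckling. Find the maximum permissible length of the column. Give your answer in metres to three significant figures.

Buckling occurs about the weak axis: I_min = h·b³/12 with b = 60.2 mm (the shorter side).
I_min = 105×60.2³/12 = 1.909×10^6 mm⁴
I = 1.909×10^-6 m⁴
At the buckling limit P_cr = P = 2.900×10^5 N
From P_cr = π²EI/(K·L)²:  L = (1/K)·√(π²EI/P_cr) = (1/0.7)·√(π²×1.98×10^11×1.909×10^-6/2.900×10^5)
L = 5.12 m

L_max ≈ 5.12 m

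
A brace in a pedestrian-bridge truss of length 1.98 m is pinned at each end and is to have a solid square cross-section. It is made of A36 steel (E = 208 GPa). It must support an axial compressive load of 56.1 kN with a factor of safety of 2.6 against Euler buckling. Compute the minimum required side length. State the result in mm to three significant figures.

a ≈ 42.8 mm

Required P_cr = n·P = 2.6 × 56.1 = 145.9 kN
L_e = K·L = 1 × 1.98 = 1.980 m
Required I = P_cr·L_e²/(π²E) = 1.459×10^5 × 1.980² / (π² × 2.08×10^11) = 2.786×10^-7 m⁴
I_req = 2.786×10^5 mm⁴
Solid square: I = a⁴/12  ⇒  a = (12I)^(1/4) = (12×2.786×10^5)^(1/4) = 42.8 mm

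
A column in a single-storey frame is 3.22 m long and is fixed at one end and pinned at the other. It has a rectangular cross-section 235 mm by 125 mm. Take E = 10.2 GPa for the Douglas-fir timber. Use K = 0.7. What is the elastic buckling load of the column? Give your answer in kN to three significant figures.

P_cr ≈ 758 kN

Buckling occurs about the weak axis: I_min = h·b³/12 with b = 125 mm (the shorter side).
I_min = 235×125³/12 = 3.825×10^7 mm⁴
I = 3.825×10^7 mm⁴ = 3.825×10^-5 m⁴
Effective length L_e = K·L = 0.7 × 3.22 = 2.254 m
P_cr = π²EI / L_e² = π² × 10.2×10⁹ × 3.825×10^-5 / 2.254² = 7.579×10^5 N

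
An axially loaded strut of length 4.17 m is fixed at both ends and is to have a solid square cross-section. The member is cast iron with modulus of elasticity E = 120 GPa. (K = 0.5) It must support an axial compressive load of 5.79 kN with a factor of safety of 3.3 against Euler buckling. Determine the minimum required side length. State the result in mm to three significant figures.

a ≈ 30.3 mm

Required P_cr = n·P = 3.3 × 5.79 = 19.11 kN
L_e = K·L = 0.5 × 4.17 = 2.085 m
Required I = P_cr·L_e²/(π²E) = 1.911×10^4 × 2.085² / (π² × 1.20×10^11) = 7.013×10^-8 m⁴
I_req = 7.013×10^4 mm⁴
Solid square: I = a⁴/12  ⇒  a = (12I)^(1/4) = (12×7.013×10^4)^(1/4) = 30.3 mm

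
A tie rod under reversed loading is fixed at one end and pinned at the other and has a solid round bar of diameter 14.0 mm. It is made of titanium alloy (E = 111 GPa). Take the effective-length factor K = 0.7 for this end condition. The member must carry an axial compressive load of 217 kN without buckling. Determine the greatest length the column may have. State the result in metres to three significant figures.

I = πd⁴/64 = π×14.0⁴/64 = 1.886×10^3 mm⁴
I = 1.886×10^-9 m⁴
At the buckling limit P_cr = P = 2.170×10^5 N
From P_cr = π²EI/(K·L)²:  L = (1/K)·√(π²EI/P_cr) = (1/0.7)·√(π²×1.11×10^11×1.886×10^-9/2.170×10^5)
L = 0.139 m

L_max ≈ 0.139 m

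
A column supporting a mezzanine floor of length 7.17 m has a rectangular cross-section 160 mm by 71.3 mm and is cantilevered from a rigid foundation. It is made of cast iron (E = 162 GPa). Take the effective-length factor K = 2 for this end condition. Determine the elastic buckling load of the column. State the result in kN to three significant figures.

Buckling occurs about the weak axis: I_min = h·b³/12 with b = 71.3 mm (the shorter side).
I_min = 160×71.3³/12 = 4.833×10^6 mm⁴
I = 4.833×10^6 mm⁴ = 4.833×10^-6 m⁴
Effective length L_e = K·L = 2 × 7.17 = 14.34 m
P_cr = π²EI / L_e² = π² × 162×10⁹ × 4.833×10^-6 / 14.34² = 3.758×10^4 N

P_cr ≈ 37.6 kN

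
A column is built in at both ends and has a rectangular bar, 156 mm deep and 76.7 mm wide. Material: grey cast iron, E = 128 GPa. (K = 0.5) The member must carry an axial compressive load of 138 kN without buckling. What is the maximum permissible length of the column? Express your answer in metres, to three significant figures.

L_max ≈ 14.7 m

Buckling occurs about the weak axis: I_min = h·b³/12 with b = 76.7 mm (the shorter side).
I_min = 156×76.7³/12 = 5.866×10^6 mm⁴
I = 5.866×10^-6 m⁴
At the buckling limit P_cr = P = 1.380×10^5 N
From P_cr = π²EI/(K·L)²:  L = (1/K)·√(π²EI/P_cr) = (1/0.5)·√(π²×1.28×10^11×5.866×10^-6/1.380×10^5)
L = 14.7 m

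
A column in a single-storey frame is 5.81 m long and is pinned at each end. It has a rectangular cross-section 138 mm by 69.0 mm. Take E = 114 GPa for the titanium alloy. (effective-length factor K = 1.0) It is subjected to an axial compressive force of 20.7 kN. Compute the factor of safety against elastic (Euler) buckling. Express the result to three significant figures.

n ≈ 6.08

Buckling occurs about the weak axis: I_min = h·b³/12 with b = 69.0 mm (the shorter side).
I_min = 138×69.0³/12 = 3.778×10^6 mm⁴
I = 3.778×10^6 mm⁴ = 3.778×10^-6 m⁴
Effective length L_e = K·L = 1 × 5.81 = 5.810 m
P_cr = π²EI / L_e² = π² × 114×10⁹ × 3.778×10^-6 / 5.810² = 1.259×10^5 N
Factor of safety n = P_cr / P = 125.92 / 20.7 = 6.08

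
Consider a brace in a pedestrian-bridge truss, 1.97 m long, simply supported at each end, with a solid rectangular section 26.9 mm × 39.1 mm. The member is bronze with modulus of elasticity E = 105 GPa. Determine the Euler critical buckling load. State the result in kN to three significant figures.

Buckling occurs about the weak axis: I_min = h·b³/12 with b = 26.9 mm (the shorter side).
I_min = 39.1×26.9³/12 = 6.342×10^4 mm⁴
I = 6.342×10^4 mm⁴ = 6.342×10^-8 m⁴
Effective length L_e = K·L = 1 × 1.97 = 1.970 m
P_cr = π²EI / L_e² = π² × 105×10⁹ × 6.342×10^-8 / 1.970² = 1.694×10^4 N

P_cr ≈ 16.9 kN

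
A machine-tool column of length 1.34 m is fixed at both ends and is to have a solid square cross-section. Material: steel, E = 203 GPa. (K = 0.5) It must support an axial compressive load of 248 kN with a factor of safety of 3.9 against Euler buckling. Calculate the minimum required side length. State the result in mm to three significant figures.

Required P_cr = n·P = 3.9 × 248 = 967.2 kN
L_e = K·L = 0.5 × 1.34 = 0.6700 m
Required I = P_cr·L_e²/(π²E) = 9.672×10^5 × 0.6700² / (π² × 2.03×10^11) = 2.167×10^-7 m⁴
I_req = 2.167×10^5 mm⁴
Solid square: I = a⁴/12  ⇒  a = (12I)^(1/4) = (12×2.167×10^5)^(1/4) = 40.2 mm

a ≈ 40.2 mm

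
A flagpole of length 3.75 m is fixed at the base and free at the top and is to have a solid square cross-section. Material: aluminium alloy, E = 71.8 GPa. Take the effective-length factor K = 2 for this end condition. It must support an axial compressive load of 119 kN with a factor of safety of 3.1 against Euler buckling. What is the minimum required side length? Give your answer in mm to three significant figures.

Required P_cr = n·P = 3.1 × 119 = 368.9 kN
L_e = K·L = 2 × 3.75 = 7.500 m
Required I = P_cr·L_e²/(π²E) = 3.689×10^5 × 7.500² / (π² × 7.18×10^10) = 2.928×10^-5 m⁴
I_req = 2.928×10^7 mm⁴
Solid square: I = a⁴/12  ⇒  a = (12I)^(1/4) = (12×2.928×10^7)^(1/4) = 137 mm

a ≈ 137 mm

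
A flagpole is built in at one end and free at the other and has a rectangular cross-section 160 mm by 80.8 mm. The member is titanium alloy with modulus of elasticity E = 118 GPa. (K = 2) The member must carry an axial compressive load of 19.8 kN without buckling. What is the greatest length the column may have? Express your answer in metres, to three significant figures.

L_max ≈ 10.2 m

Buckling occurs about the weak axis: I_min = h·b³/12 with b = 80.8 mm (the shorter side).
I_min = 160×80.8³/12 = 7.034×10^6 mm⁴
I = 7.034×10^-6 m⁴
At the buckling limit P_cr = P = 1.980×10^4 N
From P_cr = π²EI/(K·L)²:  L = (1/K)·√(π²EI/P_cr) = (1/2)·√(π²×1.18×10^11×7.034×10^-6/1.980×10^4)
L = 10.2 m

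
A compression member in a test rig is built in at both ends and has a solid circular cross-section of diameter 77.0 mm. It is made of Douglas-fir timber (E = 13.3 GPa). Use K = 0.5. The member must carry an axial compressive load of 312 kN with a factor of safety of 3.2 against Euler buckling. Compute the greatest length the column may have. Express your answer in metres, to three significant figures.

L_max ≈ 0.953 m

I = πd⁴/64 = π×77.0⁴/64 = 1.726×10^6 mm⁴
I = 1.726×10^-6 m⁴
Required critical load P_cr = n·P = 3.2 × 312 = 998.4 kN = 9.984×10^5 N
From P_cr = π²EI/(K·L)²:  L = (1/K)·√(π²EI/P_cr) = (1/0.5)·√(π²×1.33×10^10×1.726×10^-6/9.984×10^5)
L = 0.953 m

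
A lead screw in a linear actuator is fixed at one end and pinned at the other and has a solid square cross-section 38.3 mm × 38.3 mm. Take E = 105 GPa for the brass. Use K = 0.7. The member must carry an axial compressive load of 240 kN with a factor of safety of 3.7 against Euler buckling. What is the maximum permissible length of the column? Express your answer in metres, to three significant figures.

I = a⁴/12 = 38.3⁴/12 = 1.793×10^5 mm⁴
I = 1.793×10^-7 m⁴
Required critical load P_cr = n·P = 3.7 × 240 = 888.0 kN = 8.880×10^5 N
From P_cr = π²EI/(K·L)²:  L = (1/K)·√(π²EI/P_cr) = (1/0.7)·√(π²×1.05×10^11×1.793×10^-7/8.880×10^5)
L = 0.654 m

L_max ≈ 0.654 m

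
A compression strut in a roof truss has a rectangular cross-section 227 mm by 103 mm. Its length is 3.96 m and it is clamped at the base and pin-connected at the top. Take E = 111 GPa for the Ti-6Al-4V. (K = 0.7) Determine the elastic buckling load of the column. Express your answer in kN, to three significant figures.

P_cr ≈ 2950 kN

Buckling occurs about the weak axis: I_min = h·b³/12 with b = 103 mm (the shorter side).
I_min = 227×103³/12 = 2.067×10^7 mm⁴
I = 2.067×10^7 mm⁴ = 2.067×10^-5 m⁴
Effective length L_e = K·L = 0.7 × 3.96 = 2.772 m
P_cr = π²EI / L_e² = π² × 111×10⁹ × 2.067×10^-5 / 2.772² = 2.947×10^6 N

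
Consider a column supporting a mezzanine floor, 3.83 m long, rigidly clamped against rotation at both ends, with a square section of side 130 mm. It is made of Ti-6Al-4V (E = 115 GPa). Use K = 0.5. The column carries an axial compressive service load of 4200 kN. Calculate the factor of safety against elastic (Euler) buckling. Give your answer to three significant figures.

I = a⁴/12 = 130⁴/12 = 2.380×10^7 mm⁴
I = 2.380×10^7 mm⁴ = 2.380×10^-5 m⁴
Effective length L_e = K·L = 0.5 × 3.83 = 1.915 m
P_cr = π²EI / L_e² = π² × 115×10⁹ × 2.380×10^-5 / 1.915² = 7.366×10^6 N
Factor of safety n = P_cr / P = 7366.3 / 4200 = 1.75

n ≈ 1.75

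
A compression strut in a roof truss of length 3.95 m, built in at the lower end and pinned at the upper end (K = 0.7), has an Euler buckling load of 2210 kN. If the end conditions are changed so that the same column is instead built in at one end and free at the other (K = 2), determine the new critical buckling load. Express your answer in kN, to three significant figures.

P_cr ≈ 271 kN

P_cr ∝ 1/K², so P_cr,new = P_cr,old × (K_old/K_new)² = 2210 × (0.7/2)²
= 2210 × 0.1225 = 271 kN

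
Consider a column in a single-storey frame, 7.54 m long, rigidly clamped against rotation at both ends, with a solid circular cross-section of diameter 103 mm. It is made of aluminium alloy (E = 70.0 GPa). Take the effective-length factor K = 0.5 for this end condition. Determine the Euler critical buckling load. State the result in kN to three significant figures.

P_cr ≈ 269 kN

I = πd⁴/64 = π×103⁴/64 = 5.525×10^6 mm⁴
I = 5.525×10^6 mm⁴ = 5.525×10^-6 m⁴
Effective length L_e = K·L = 0.5 × 7.54 = 3.770 m
P_cr = π²EI / L_e² = π² × 70.0×10⁹ × 5.525×10^-6 / 3.770² = 2.686×10^5 N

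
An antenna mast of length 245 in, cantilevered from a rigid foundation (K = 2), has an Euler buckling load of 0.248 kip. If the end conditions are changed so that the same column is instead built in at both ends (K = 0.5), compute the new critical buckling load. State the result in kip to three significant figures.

P_cr ∝ 1/K², so P_cr,new = P_cr,old × (K_old/K_new)² = 0.248 × (2/0.5)²
= 0.248 × 16.00 = 3.97 kip

P_cr ≈ 3.97 kip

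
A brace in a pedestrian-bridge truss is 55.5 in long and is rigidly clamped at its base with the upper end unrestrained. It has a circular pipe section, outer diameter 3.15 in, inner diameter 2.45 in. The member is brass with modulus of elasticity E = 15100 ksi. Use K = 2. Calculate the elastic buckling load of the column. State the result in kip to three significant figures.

d_o = 3.15 in, d_i = 2.45 in
I = π(d_o⁴ − d_i⁴)/64 = π(3.15⁴ − 2.450⁴)/64 = 3.064 in⁴
Effective length L_e = K·L = 2 × 55.5 = 111.0 in
P_cr = π²EI / L_e² = π² × 15100×10³ × 3.064 / 111.0² = 3.707×10^4 lb

P_cr ≈ 37.1 kip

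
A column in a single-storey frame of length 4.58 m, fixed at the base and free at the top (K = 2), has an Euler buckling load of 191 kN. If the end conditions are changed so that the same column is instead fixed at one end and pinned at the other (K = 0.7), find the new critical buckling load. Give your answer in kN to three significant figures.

P_cr ≈ 1560 kN

P_cr ∝ 1/K², so P_cr,new = P_cr,old × (K_old/K_new)² = 191 × (2/0.7)²
= 191 × 8.163 = 1560 kN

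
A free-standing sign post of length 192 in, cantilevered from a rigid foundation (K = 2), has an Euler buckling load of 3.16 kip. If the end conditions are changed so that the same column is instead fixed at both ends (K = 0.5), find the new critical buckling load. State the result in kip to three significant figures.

P_cr ∝ 1/K², so P_cr,new = P_cr,old × (K_old/K_new)² = 3.16 × (2/0.5)²
= 3.16 × 16.00 = 50.6 kip

P_cr ≈ 50.6 kip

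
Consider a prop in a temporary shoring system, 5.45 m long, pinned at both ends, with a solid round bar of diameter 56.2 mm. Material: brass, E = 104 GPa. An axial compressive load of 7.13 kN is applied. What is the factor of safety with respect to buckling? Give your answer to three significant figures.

I = πd⁴/64 = π×56.2⁴/64 = 4.897×10^5 mm⁴
I = 4.897×10^5 mm⁴ = 4.897×10^-7 m⁴
Effective length L_e = K·L = 1 × 5.45 = 5.450 m
P_cr = π²EI / L_e² = π² × 104×10⁹ × 4.897×10^-7 / 5.450² = 1.692×10^4 N
Factor of safety n = P_cr / P = 16.922 / 7.13 = 2.37

n ≈ 2.37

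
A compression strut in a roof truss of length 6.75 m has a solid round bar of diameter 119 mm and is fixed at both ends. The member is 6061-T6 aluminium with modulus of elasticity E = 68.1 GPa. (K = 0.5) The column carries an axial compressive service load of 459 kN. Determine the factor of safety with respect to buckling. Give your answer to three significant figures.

n ≈ 1.27

I = πd⁴/64 = π×119⁴/64 = 9.844×10^6 mm⁴
I = 9.844×10^6 mm⁴ = 9.844×10^-6 m⁴
Effective length L_e = K·L = 0.5 × 6.75 = 3.375 m
P_cr = π²EI / L_e² = π² × 68.1×10⁹ × 9.844×10^-6 / 3.375² = 5.808×10^5 N
Factor of safety n = P_cr / P = 580.84 / 459 = 1.27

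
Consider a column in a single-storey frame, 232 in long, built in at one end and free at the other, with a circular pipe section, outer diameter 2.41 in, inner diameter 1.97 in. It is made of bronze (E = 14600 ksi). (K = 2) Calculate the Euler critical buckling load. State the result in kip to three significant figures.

d_o = 2.41 in, d_i = 1.97 in
I = π(d_o⁴ − d_i⁴)/64 = π(2.41⁴ − 1.970⁴)/64 = 0.9166 in⁴
Effective length L_e = K·L = 2 × 232 = 464.0 in
P_cr = π²EI / L_e² = π² × 14600×10³ × 0.9166 / 464.0² = 613.5 lb

P_cr ≈ 0.613 kip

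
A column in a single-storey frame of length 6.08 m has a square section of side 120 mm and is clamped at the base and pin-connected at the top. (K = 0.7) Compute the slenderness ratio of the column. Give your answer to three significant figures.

For a square r = a/√12 = 120/√12 = 34.64 mm
L_e = K·L = 0.7 × 6.08 m = 4.256 m = 4256.0 mm
λ = L_e / r_min = 4256.0 / 34.64 = 123

λ ≈ 123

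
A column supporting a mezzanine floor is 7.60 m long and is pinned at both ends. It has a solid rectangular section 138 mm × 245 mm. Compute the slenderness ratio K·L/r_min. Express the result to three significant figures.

For a rectangle r_min = b/√12 = 138/√12 = 39.84 mm
L_e = K·L = 1 × 7.60 m = 7.600 m = 7600.0 mm
λ = L_e / r_min = 7600.0 / 39.84 = 191

λ ≈ 191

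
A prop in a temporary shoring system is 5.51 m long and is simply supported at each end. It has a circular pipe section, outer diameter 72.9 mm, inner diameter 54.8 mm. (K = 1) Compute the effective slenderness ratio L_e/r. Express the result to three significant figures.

λ ≈ 242

d_o = 72.9 mm, d_i = 54.8 mm
I = π(d_o⁴ − d_i⁴)/64 = π(72.9⁴ − 54.80⁴)/64 = 9.437×10^5 mm⁴
A = 1.815×10^3 mm²;  r_min = √(I/A) = √(9.437×10^5/1.815×10^3) = 22.80 mm
L_e = K·L = 1 × 5.51 m = 5.510 m = 5510.0 mm
λ = L_e / r_min = 5510.0 / 22.80 = 242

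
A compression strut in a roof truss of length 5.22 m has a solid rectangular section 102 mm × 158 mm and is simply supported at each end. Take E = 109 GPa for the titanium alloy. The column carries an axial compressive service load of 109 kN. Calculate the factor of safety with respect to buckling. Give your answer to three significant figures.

Buckling occurs about the weak axis: I_min = h·b³/12 with b = 102 mm (the shorter side).
I_min = 158×102³/12 = 1.397×10^7 mm⁴
I = 1.397×10^7 mm⁴ = 1.397×10^-5 m⁴
Effective length L_e = K·L = 1 × 5.22 = 5.220 m
P_cr = π²EI / L_e² = π² × 109×10⁹ × 1.397×10^-5 / 5.220² = 5.516×10^5 N
Factor of safety n = P_cr / P = 551.65 / 109 = 5.06

n ≈ 5.06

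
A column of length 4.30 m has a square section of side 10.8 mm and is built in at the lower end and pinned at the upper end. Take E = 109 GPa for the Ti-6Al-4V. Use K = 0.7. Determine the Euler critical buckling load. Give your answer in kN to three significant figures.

I = a⁴/12 = 10.8⁴/12 = 1.134×10^3 mm⁴
I = 1.134×10^3 mm⁴ = 1.134×10^-9 m⁴
Effective length L_e = K·L = 0.7 × 4.30 = 3.010 m
P_cr = π²EI / L_e² = π² × 109×10⁹ × 1.134×10^-9 / 3.010² = 134.6 N

P_cr ≈ 0.135 kN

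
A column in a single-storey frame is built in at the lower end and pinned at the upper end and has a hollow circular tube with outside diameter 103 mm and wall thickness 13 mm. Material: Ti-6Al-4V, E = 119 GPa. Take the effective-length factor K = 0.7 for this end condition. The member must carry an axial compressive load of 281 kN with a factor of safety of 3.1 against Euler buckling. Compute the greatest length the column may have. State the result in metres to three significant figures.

Inner diameter d_i = 103 − 2×13 = 77.00 mm
I = π(d_o⁴ − d_i⁴)/64 = π(103⁴ − 77.00⁴)/64 = 3.799×10^6 mm⁴
I = 3.799×10^-6 m⁴
Required critical load P_cr = n·P = 3.1 × 281 = 871.1 kN = 8.711×10^5 N
From P_cr = π²EI/(K·L)²:  L = (1/K)·√(π²EI/P_cr) = (1/0.7)·√(π²×1.19×10^11×3.799×10^-6/8.711×10^5)
L = 3.23 m

L_max ≈ 3.23 m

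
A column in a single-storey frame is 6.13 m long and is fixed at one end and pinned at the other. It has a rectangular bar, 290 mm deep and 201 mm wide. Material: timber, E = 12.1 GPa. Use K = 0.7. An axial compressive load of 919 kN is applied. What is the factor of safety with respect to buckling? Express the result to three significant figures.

n ≈ 1.39

Buckling occurs about the weak axis: I_min = h·b³/12 with b = 201 mm (the shorter side).
I_min = 290×201³/12 = 1.962×10^8 mm⁴
I = 1.962×10^8 mm⁴ = 1.962×10^-4 m⁴
Effective length L_e = K·L = 0.7 × 6.13 = 4.291 m
P_cr = π²EI / L_e² = π² × 12.1×10⁹ × 1.962×10^-4 / 4.291² = 1.273×10^6 N
Factor of safety n = P_cr / P = 1272.8 / 919 = 1.39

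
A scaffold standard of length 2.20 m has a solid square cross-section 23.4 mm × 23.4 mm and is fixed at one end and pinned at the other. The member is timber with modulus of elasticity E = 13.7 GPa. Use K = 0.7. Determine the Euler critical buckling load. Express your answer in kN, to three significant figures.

P_cr ≈ 1.42 kN

I = a⁴/12 = 23.4⁴/12 = 2.499×10^4 mm⁴
I = 2.499×10^4 mm⁴ = 2.499×10^-8 m⁴
Effective length L_e = K·L = 0.7 × 2.20 = 1.540 m
P_cr = π²EI / L_e² = π² × 13.7×10⁹ × 2.499×10^-8 / 1.540² = 1.424×10^3 N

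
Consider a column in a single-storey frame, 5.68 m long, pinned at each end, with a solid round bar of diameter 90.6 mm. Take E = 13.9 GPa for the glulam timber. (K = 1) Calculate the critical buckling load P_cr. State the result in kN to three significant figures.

I = πd⁴/64 = π×90.6⁴/64 = 3.307×10^6 mm⁴
I = 3.307×10^6 mm⁴ = 3.307×10^-6 m⁴
Effective length L_e = K·L = 1 × 5.68 = 5.680 m
P_cr = π²EI / L_e² = π² × 13.9×10⁹ × 3.307×10^-6 / 5.680² = 1.406×10^4 N

P_cr ≈ 14.1 kN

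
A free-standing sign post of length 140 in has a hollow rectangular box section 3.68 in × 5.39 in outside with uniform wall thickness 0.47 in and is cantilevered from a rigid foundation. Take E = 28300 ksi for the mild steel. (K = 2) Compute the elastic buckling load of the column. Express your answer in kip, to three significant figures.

P_cr ≈ 52.6 kip

Inner dimensions: h_i = 5.39 − 2×0.47 = 4.450 in, b_i = 3.68 − 2×0.47 = 2.740 in
Weak-axis I_min = (h_o·b_o³ − h_i·b_i³)/12 with b_o = 3.68, b_i = 2.740 in (shorter outer/inner sides).
I_min = (5.39×3.68³ − 4.450×2.740³)/12 = 14.76 in⁴
Effective length L_e = K·L = 2 × 140 = 280.0 in
P_cr = π²EI / L_e² = π² × 28300×10³ × 14.76 / 280.0² = 5.257×10^4 lb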